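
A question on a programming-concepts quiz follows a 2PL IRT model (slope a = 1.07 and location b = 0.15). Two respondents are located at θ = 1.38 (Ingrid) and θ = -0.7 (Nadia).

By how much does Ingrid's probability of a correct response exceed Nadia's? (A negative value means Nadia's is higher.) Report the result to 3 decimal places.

0.501

P(θ) = 1 / (1 + exp(−a(θ − b)))
P(Ingrid) = 0.7885  [exponent 1.3161]
P(Nadia) = 0.2871  [exponent -0.9095]
Difference = 0.7885 − 0.2871 = 0.5014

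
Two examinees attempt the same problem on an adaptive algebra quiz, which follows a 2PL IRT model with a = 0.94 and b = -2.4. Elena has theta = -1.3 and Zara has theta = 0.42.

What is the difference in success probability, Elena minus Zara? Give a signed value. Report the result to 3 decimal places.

P(theta) = 1 / (1 + exp(−a(theta − b)))
P(Elena) = 0.7377  [exponent 1.0340]
P(Zara) = 0.9341  [exponent 2.6508]
Difference = 0.7377 − 0.9341 = -0.1964

-0.196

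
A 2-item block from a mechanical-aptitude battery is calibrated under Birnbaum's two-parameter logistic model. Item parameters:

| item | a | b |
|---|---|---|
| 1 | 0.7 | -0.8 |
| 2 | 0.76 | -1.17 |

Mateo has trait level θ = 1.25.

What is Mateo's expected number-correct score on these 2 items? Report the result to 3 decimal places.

1.671

P(θ) = 1 / (1 + exp(−a(θ − b)))
P_1 = 1/(1+e^{-1.4350}) = 0.8077
P_2 = 1/(1+e^{-1.8392}) = 0.8629
E[score] = 0.8077 + 0.8629 = 1.6705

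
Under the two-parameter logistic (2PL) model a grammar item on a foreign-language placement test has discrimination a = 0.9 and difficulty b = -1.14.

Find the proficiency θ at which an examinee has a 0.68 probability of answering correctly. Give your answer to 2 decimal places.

P(θ) = 1 / (1 + exp(−a(θ − b)))
logit = ln(0.6800/0.3200) = 0.7538
θ = b + logit/(a) = -1.14 + 0.7538/0.9000 = -0.3025

-0.30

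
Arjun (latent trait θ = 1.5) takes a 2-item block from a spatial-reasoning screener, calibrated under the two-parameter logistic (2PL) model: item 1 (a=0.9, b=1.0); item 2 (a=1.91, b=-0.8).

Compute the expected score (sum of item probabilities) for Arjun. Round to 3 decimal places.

1.598

P(θ) = 1 / (1 + exp(−a(θ − b)))
P_1 = 1/(1+e^{-0.4500}) = 0.6106
P_2 = 1/(1+e^{-4.3930}) = 0.9878
E[score] = 0.6106 + 0.9878 = 1.5984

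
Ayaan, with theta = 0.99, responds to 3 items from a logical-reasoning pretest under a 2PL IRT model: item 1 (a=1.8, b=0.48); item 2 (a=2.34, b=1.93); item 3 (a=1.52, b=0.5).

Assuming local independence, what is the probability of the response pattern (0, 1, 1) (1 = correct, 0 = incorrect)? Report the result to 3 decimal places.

P(theta) = 1 / (1 + exp(−a(theta − b)))
P_1 = 1/(1+e^{-0.9180}) = 0.7146
P_2 = 1/(1+e^{2.1996}) = 0.0998
P_3 = 1/(1+e^{-0.7448}) = 0.6780
L = (1−P_1) × P_2 × P_3 = 0.2854 × 0.0998 × 0.6780 = 0.01931

0.019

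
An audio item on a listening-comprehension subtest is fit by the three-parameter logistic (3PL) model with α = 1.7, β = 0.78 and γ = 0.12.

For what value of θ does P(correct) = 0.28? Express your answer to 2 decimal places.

-0.10

P(θ) = γ + (1 − γ) · 1 / (1 + exp(−α(θ − β)))
Remove guessing floor: (0.28 − 0.12)/(1 − 0.12) = 0.1818
logit = ln(0.1818/0.8182) = -1.5041
θ = β + logit/(α) = 0.78 + (-1.5041)/1.7000 = -0.1048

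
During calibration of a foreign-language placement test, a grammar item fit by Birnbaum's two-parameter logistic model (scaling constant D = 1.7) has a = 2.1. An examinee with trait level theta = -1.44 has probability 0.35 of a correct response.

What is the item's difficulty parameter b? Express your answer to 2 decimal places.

-1.27

P(theta) = 1 / (1 + exp(−D·a(theta − b)))
logit(0.35) = ln(0.35/0.65) = -0.6190
b = theta − logit/(1.7·a) = -1.44 − (-0.6190)/3.5700 = -1.2666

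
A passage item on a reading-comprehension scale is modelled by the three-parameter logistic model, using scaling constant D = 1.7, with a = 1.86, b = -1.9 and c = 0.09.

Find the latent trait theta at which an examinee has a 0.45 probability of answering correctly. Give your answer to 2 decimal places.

-2.03

P(theta) = c + (1 − c) · 1 / (1 + exp(−D·a(theta − b)))
Remove guessing floor: (0.45 − 0.09)/(1 − 0.09) = 0.3956
logit = ln(0.3956/0.6044) = -0.4238
theta = b + logit/(1.7·a) = -1.9 + (-0.4238)/3.1620 = -2.0340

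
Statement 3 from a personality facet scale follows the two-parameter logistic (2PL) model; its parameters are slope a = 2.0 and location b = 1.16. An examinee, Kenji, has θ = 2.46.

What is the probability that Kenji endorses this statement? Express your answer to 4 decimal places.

0.9309

P(θ) = 1 / (1 + exp(−a(θ − b)))
Exponent: 2.0 × (2.46 − 1.16) = 2.6000
1/(1 + e^{-2.6000}) = 0.9309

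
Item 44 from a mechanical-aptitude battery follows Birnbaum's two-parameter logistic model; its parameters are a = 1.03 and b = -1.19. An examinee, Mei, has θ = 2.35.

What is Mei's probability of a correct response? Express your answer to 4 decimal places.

P(θ) = 1 / (1 + exp(−a(θ − b)))
Exponent: 1.03 × (2.35 − (-1.19)) = 3.6462
1/(1 + e^{-3.6462}) = 0.9746

0.9746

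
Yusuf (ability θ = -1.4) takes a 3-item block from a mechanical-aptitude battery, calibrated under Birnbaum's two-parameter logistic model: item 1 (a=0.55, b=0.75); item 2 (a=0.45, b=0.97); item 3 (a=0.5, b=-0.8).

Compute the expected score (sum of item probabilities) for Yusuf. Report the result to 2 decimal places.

P(θ) = 1 / (1 + exp(−a(θ − b)))
P_1 = 1/(1+e^{1.1825}) = 0.2346
P_2 = 1/(1+e^{1.0665}) = 0.2561
P_3 = 1/(1+e^{0.3000}) = 0.4256
E[score] = 0.2346 + 0.2561 + 0.4256 = 0.9162

0.92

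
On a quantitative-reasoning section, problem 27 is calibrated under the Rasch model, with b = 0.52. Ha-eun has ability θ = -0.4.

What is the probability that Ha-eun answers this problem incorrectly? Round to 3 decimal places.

P(θ) = 1 / (1 + exp(−(θ − b)))
Exponent: (-0.4 − 0.52) = -0.9200
1/(1 + e^{0.9200}) = 0.2850
P = 0.2850
P(incorrect) = 1 − 0.2850 = 0.7150

0.715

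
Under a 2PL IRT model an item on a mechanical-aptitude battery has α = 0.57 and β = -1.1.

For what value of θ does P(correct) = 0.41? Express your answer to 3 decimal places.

P(θ) = 1 / (1 + exp(−α(θ − β)))
logit = ln(0.4100/0.5900) = -0.3640
θ = β + logit/(α) = -1.1 + (-0.3640)/0.5700 = -1.7385

-1.739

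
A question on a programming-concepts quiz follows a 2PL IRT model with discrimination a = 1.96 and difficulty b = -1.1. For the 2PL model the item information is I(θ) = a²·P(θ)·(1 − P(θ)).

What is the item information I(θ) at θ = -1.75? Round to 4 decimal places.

0.6561

P = 1/(1+e^{1.2740}) = 0.2186
P(1−P) = 0.2186 × 0.7814 = 0.1708
I = a² × P(1−P) = 1.96² × 0.1708 = 0.65614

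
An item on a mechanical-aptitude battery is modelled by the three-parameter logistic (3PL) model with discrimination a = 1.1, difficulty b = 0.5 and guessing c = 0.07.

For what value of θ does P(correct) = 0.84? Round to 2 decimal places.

1.93

P(θ) = c + (1 − c) · 1 / (1 + exp(−a(θ − b)))
Remove guessing floor: (0.84 − 0.07)/(1 − 0.07) = 0.8280
logit = ln(0.8280/0.1720) = 1.5712
θ = b + logit/(a) = 0.5 + 1.5712/1.1000 = 1.9284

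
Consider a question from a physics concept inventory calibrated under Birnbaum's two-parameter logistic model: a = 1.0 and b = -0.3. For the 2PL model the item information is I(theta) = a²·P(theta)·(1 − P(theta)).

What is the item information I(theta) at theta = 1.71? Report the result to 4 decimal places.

P = 1/(1+e^{-2.0100}) = 0.8818
P(1−P) = 0.8818 × 0.1182 = 0.1042
I = a² × P(1−P) = 1.0² × 0.1042 = 0.10420

0.1042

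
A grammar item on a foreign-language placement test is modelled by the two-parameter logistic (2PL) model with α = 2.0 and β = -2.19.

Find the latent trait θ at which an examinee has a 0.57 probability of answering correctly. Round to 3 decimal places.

P(θ) = 1 / (1 + exp(−α(θ − β)))
logit = ln(0.5700/0.4300) = 0.2819
θ = β + logit/(α) = -2.19 + 0.2819/2.0000 = -2.0491

-2.049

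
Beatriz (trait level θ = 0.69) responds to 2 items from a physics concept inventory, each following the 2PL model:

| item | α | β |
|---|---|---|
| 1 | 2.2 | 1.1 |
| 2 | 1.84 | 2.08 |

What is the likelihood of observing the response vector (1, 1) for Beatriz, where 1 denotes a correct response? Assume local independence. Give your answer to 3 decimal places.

0.021

P(θ) = 1 / (1 + exp(−α(θ − β)))
P_1 = 1/(1+e^{0.9020}) = 0.2886
P_2 = 1/(1+e^{2.5576}) = 0.0719
L = P_1 × P_2 = 0.2886 × 0.0719 = 0.02076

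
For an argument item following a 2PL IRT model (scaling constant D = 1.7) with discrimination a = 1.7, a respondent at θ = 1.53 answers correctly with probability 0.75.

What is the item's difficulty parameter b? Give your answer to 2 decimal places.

P(θ) = 1 / (1 + exp(−D·a(θ − b)))
logit(0.75) = ln(0.75/0.25) = 1.0986
b = θ − logit/(1.7·a) = 1.53 − 1.0986/2.8900 = 1.1499

1.15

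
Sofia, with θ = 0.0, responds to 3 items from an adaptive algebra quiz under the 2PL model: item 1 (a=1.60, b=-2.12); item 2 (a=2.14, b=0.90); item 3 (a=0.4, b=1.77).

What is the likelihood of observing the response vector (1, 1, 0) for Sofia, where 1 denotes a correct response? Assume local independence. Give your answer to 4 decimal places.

0.0824

P(θ) = 1 / (1 + exp(−a(θ − b)))
P_1 = 1/(1+e^{-3.3920}) = 0.9675
P_2 = 1/(1+e^{1.9260}) = 0.1272
P_3 = 1/(1+e^{0.7080}) = 0.3300
L = P_1 × P_2 × (1−P_3) = 0.9675 × 0.1272 × 0.6700 = 0.08244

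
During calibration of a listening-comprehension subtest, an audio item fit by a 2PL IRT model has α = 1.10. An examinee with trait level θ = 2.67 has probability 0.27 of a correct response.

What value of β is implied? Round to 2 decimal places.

P(θ) = 1 / (1 + exp(−α(θ − β)))
logit(0.27) = ln(0.27/0.73) = -0.9946
β = θ − logit/(α) = 2.67 − (-0.9946)/1.1000 = 3.5742

3.57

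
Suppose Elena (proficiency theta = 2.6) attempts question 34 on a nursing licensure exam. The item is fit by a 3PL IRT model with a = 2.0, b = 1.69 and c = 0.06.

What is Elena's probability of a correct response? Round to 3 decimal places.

P(theta) = c + (1 − c) · 1 / (1 + exp(−a(theta − b)))
Exponent: 2.0 × (2.6 − 1.69) = 1.8200
1/(1 + e^{-1.8200}) = 0.8606
P = 0.06 + 0.94 × 0.8606 = 0.8689

0.869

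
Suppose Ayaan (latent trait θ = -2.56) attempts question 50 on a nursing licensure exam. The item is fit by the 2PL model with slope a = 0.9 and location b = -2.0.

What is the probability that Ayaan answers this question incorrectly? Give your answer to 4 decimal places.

0.6234

P(θ) = 1 / (1 + exp(−a(θ − b)))
Exponent: 0.9 × (-2.56 − (-2.0)) = -0.5040
1/(1 + e^{0.5040}) = 0.3766
P(incorrect) = 1 − 0.3766 = 0.6234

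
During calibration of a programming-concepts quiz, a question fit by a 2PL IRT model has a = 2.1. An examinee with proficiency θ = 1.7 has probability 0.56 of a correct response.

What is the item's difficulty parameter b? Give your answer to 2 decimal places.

P(θ) = 1 / (1 + exp(−a(θ − b)))
logit(0.56) = ln(0.56/0.44) = 0.2412
b = θ − logit/(a) = 1.7 − 0.2412/2.1000 = 1.5852

1.59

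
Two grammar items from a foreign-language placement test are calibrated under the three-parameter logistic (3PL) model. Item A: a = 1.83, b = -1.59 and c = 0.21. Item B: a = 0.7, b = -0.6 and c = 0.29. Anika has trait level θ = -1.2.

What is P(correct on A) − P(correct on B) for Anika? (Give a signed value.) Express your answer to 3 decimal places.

P(θ) = c + (1 − c) · 1 / (1 + exp(−a(θ − b)))
P_A = 0.7403
P_B = 0.5715
P_A − P_B = 0.1687

0.169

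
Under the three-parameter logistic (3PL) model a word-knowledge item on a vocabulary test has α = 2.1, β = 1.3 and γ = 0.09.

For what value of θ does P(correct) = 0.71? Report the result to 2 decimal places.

P(θ) = γ + (1 − γ) · 1 / (1 + exp(−α(θ − β)))
Remove guessing floor: (0.71 − 0.09)/(1 − 0.09) = 0.6813
logit = ln(0.6813/0.3187) = 0.7598
θ = β + logit/(α) = 1.3 + 0.7598/2.1000 = 1.6618

1.66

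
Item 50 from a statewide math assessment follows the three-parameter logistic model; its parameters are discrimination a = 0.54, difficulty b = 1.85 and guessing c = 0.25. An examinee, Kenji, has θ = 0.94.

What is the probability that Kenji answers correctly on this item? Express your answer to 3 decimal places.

P(θ) = c + (1 − c) · 1 / (1 + exp(−a(θ − b)))
Exponent: 0.54 × (0.94 − 1.85) = -0.4914
1/(1 + e^{0.4914}) = 0.3796
P = 0.25 + 0.75 × 0.3796 = 0.5347

0.535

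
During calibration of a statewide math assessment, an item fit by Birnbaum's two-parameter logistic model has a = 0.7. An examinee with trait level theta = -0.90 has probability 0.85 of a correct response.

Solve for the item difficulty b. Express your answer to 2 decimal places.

P(theta) = 1 / (1 + exp(−a(theta − b)))
logit(0.85) = ln(0.85/0.15) = 1.7346
b = theta − logit/(a) = -0.90 − 1.7346/0.7000 = -3.3780

-3.38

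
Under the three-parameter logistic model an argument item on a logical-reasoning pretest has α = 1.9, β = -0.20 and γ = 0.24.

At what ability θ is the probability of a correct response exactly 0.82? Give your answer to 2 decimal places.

P(θ) = γ + (1 − γ) · 1 / (1 + exp(−α(θ − β)))
Remove guessing floor: (0.82 − 0.24)/(1 − 0.24) = 0.7632
logit = ln(0.7632/0.2368) = 1.1701
θ = β + logit/(α) = -0.20 + 1.1701/1.9000 = 0.4158

0.42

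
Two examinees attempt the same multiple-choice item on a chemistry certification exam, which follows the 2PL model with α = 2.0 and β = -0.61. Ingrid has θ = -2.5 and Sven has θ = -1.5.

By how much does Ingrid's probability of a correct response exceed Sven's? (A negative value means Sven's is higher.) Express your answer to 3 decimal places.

P(θ) = 1 / (1 + exp(−α(θ − β)))
P(Ingrid) = 0.0223  [exponent -3.7800]
P(Sven) = 0.1443  [exponent -1.7800]
Difference = 0.0223 − 0.1443 = -0.1220

-0.122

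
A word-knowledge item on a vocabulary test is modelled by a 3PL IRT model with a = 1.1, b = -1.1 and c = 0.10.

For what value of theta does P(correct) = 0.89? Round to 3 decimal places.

P(theta) = c + (1 − c) · 1 / (1 + exp(−a(theta − b)))
Remove guessing floor: (0.89 − 0.10)/(1 − 0.10) = 0.8778
logit = ln(0.8778/0.1222) = 1.9716
theta = b + logit/(a) = -1.1 + 1.9716/1.1000 = 0.6923

0.692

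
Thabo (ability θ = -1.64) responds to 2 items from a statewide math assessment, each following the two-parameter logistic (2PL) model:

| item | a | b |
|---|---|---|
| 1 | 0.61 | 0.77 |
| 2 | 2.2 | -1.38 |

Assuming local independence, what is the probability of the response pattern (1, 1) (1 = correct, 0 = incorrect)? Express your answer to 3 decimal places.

P(θ) = 1 / (1 + exp(−a(θ − b)))
P_1 = 1/(1+e^{1.4701}) = 0.1869
P_2 = 1/(1+e^{0.5720}) = 0.3608
L = P_1 × P_2 = 0.1869 × 0.3608 = 0.06744

0.067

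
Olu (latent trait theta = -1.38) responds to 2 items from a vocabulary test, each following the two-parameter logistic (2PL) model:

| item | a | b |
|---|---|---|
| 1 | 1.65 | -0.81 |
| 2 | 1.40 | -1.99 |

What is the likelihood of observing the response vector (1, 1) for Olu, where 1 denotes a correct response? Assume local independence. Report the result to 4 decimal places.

0.1970

P(theta) = 1 / (1 + exp(−a(theta − b)))
P_1 = 1/(1+e^{0.9405}) = 0.2808
P_2 = 1/(1+e^{-0.8540}) = 0.7014
L = P_1 × P_2 = 0.2808 × 0.7014 = 0.19695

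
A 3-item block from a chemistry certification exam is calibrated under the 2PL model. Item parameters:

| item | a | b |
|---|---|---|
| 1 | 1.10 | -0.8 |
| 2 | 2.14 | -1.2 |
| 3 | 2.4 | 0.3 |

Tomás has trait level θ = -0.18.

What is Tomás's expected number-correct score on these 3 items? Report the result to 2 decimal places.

1.80

P(θ) = 1 / (1 + exp(−a(θ − b)))
P_1 = 1/(1+e^{-0.6820}) = 0.6642
P_2 = 1/(1+e^{-2.1828}) = 0.8987
P_3 = 1/(1+e^{1.1520}) = 0.2401
E[score] = 0.6642 + 0.8987 + 0.2401 = 1.8030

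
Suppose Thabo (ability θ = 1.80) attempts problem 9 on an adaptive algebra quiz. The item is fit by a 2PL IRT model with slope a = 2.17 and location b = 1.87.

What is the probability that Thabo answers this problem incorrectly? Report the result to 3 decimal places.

0.538

P(θ) = 1 / (1 + exp(−a(θ − b)))
Exponent: 2.17 × (1.80 − 1.87) = -0.1519
1/(1 + e^{0.1519}) = 0.4621
P(incorrect) = 1 − 0.4621 = 0.5379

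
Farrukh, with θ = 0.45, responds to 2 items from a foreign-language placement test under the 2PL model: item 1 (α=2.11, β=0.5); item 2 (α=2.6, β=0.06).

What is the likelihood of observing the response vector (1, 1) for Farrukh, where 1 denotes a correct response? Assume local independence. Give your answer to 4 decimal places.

P(θ) = 1 / (1 + exp(−α(θ − β)))
P_1 = 1/(1+e^{0.1055}) = 0.4736
P_2 = 1/(1+e^{-1.0140}) = 0.7338
L = P_1 × P_2 = 0.4736 × 0.7338 = 0.34757

0.3476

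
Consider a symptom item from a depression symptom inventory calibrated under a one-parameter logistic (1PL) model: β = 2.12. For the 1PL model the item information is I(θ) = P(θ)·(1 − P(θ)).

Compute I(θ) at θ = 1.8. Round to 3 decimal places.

P = 1/(1+e^{0.3200}) = 0.4207
P(1−P) = 0.4207 × 0.5793 = 0.2437
I = P(1−P) = 0.24371

0.244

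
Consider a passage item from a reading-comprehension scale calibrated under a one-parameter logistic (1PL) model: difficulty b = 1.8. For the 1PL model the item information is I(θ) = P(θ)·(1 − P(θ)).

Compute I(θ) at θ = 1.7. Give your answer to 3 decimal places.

P = 1/(1+e^{0.1000}) = 0.4750
P(1−P) = 0.4750 × 0.5250 = 0.2494
I = P(1−P) = 0.24938

0.249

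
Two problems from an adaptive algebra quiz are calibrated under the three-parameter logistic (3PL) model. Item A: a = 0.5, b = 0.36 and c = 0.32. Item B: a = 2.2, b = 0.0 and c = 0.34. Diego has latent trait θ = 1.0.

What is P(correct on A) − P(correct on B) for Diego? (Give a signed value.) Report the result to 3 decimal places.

-0.220

P(θ) = c + (1 − c) · 1 / (1 + exp(−a(θ − b)))
P_A = 0.7139
P_B = 0.9342
P_A − P_B = -0.2202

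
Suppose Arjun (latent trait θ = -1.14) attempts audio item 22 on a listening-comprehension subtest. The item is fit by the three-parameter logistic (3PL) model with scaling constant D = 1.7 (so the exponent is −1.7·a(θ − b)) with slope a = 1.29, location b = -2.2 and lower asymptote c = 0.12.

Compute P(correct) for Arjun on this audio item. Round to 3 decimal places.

0.922

P(θ) = c + (1 − c) · 1 / (1 + exp(−D·a(θ − b)))
Exponent: 1.7 × 1.29 × (-1.14 − (-2.2)) = 2.3246
1/(1 + e^{-2.3246}) = 0.9109
P = 0.12 + 0.88 × 0.9109 = 0.9216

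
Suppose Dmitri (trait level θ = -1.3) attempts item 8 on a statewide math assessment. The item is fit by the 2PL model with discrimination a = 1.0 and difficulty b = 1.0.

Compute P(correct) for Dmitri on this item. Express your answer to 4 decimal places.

0.0911

P(θ) = 1 / (1 + exp(−a(θ − b)))
Exponent: 1.0 × (-1.3 − 1.0) = -2.3000
1/(1 + e^{2.3000}) = 0.0911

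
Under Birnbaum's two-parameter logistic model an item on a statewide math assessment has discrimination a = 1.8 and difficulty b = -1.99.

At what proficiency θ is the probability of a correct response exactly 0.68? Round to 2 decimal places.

P(θ) = 1 / (1 + exp(−a(θ − b)))
logit = ln(0.6800/0.3200) = 0.7538
θ = b + logit/(a) = -1.99 + 0.7538/1.8000 = -1.5712

-1.57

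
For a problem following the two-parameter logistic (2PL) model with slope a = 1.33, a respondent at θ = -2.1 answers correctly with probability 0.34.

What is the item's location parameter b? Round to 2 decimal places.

-1.60

P(θ) = 1 / (1 + exp(−a(θ − b)))
logit(0.34) = ln(0.34/0.66) = -0.6633
b = θ − logit/(a) = -2.1 − (-0.6633)/1.3300 = -1.6013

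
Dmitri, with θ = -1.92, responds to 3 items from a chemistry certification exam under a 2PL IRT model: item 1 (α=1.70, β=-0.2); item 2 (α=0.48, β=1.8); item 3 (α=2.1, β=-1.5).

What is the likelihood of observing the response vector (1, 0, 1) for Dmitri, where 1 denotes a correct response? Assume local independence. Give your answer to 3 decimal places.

0.013

P(θ) = 1 / (1 + exp(−α(θ − β)))
P_1 = 1/(1+e^{2.9240}) = 0.0510
P_2 = 1/(1+e^{1.7856}) = 0.1436
P_3 = 1/(1+e^{0.8820}) = 0.2928
L = P_1 × (1−P_2) × P_3 = 0.0510 × 0.8564 × 0.2928 = 0.01278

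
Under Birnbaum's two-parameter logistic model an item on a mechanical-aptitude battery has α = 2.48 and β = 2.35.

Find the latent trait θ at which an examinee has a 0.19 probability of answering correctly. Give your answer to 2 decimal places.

P(θ) = 1 / (1 + exp(−α(θ − β)))
logit = ln(0.1900/0.8100) = -1.4500
θ = β + logit/(α) = 2.35 + (-1.4500)/2.4800 = 1.7653

1.77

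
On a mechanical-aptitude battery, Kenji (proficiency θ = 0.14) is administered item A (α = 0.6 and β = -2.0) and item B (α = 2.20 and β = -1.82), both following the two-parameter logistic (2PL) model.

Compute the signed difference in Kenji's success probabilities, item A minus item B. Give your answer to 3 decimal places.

-0.204

P(θ) = 1 / (1 + exp(−α(θ − β)))
P_A = 0.7831
P_B = 0.9868
P_A − P_B = -0.2036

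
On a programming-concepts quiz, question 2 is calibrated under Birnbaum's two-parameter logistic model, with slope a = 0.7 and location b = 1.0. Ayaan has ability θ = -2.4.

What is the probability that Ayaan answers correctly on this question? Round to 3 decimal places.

P(θ) = 1 / (1 + exp(−a(θ − b)))
Exponent: 0.7 × (-2.4 − 1.0) = -2.3800
1/(1 + e^{2.3800}) = 0.0847

0.085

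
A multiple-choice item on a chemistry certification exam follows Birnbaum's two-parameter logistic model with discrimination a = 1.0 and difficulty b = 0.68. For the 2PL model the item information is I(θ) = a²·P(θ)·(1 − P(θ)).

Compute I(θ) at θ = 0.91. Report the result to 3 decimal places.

P = 1/(1+e^{-0.2300}) = 0.5572
P(1−P) = 0.5572 × 0.4428 = 0.2467
I = a² × P(1−P) = 1.0² × 0.2467 = 0.24672

0.247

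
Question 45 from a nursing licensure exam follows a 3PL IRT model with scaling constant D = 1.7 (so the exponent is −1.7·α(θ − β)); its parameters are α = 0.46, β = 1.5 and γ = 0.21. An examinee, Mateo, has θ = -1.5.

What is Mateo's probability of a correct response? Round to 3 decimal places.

0.279

P(θ) = γ + (1 − γ) · 1 / (1 + exp(−D·α(θ − β)))
Exponent: 1.7 × 0.46 × (-1.5 − 1.5) = -2.3460
1/(1 + e^{2.3460}) = 0.0874
P = 0.21 + 0.79 × 0.0874 = 0.2790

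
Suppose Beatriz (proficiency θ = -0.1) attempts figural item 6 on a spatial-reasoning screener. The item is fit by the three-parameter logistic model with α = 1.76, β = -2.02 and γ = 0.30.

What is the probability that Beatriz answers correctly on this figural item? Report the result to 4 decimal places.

0.9769

P(θ) = γ + (1 − γ) · 1 / (1 + exp(−α(θ − β)))
Exponent: 1.76 × (-0.1 − (-2.02)) = 3.3792
1/(1 + e^{-3.3792}) = 0.9670
P = 0.30 + 0.70 × 0.9670 = 0.9769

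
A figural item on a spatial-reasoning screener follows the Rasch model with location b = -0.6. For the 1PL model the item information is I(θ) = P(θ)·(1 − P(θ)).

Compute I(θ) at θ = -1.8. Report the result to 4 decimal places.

0.1779

P = 1/(1+e^{1.2000}) = 0.2315
P(1−P) = 0.2315 × 0.7685 = 0.1779
I = P(1−P) = 0.17789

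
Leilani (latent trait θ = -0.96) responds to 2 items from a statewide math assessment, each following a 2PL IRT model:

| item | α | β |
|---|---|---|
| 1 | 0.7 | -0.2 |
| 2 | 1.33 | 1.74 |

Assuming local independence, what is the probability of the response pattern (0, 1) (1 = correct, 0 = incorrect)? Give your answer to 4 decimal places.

P(θ) = 1 / (1 + exp(−α(θ − β)))
P_1 = 1/(1+e^{0.5320}) = 0.3701
P_2 = 1/(1+e^{3.5910}) = 0.0268
L = (1−P_1) × P_2 = 0.6299 × 0.0268 = 0.01690

0.0169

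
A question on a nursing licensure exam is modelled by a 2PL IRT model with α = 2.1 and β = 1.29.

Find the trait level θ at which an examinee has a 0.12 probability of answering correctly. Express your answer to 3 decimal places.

0.341

P(θ) = 1 / (1 + exp(−α(θ − β)))
logit = ln(0.1200/0.8800) = -1.9924
θ = β + logit/(α) = 1.29 + (-1.9924)/2.1000 = 0.3412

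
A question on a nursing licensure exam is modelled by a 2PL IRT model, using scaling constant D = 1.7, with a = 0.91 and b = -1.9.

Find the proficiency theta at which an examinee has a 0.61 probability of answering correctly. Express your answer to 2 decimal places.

P(theta) = 1 / (1 + exp(−D·a(theta − b)))
logit = ln(0.6100/0.3900) = 0.4473
theta = b + logit/(1.7·a) = -1.9 + 0.4473/1.5470 = -1.6109

-1.61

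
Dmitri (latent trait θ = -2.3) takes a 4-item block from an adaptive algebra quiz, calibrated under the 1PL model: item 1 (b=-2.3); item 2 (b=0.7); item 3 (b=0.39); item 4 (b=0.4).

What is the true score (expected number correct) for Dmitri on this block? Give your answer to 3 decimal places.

0.674

P(θ) = 1 / (1 + exp(−(θ − b)))
P_1 = 1/(1+e^{0.0000}) = 0.5000
P_2 = 1/(1+e^{3.0000}) = 0.0474
P_3 = 1/(1+e^{2.6900}) = 0.0636
P_4 = 1/(1+e^{2.7000}) = 0.0630
E[score] = 0.5000 + 0.0474 + 0.0636 + 0.0630 = 0.6740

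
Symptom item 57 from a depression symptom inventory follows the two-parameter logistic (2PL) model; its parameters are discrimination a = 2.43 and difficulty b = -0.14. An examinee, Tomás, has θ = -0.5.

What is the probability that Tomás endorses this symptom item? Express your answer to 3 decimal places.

0.294

P(θ) = 1 / (1 + exp(−a(θ − b)))
Exponent: 2.43 × (-0.5 − (-0.14)) = -0.8748
1/(1 + e^{0.8748}) = 0.2943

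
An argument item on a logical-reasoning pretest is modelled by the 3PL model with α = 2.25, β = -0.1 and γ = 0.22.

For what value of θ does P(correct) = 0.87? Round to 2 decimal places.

P(θ) = γ + (1 − γ) · 1 / (1 + exp(−α(θ − β)))
Remove guessing floor: (0.87 − 0.22)/(1 − 0.22) = 0.8333
logit = ln(0.8333/0.1667) = 1.6094
θ = β + logit/(α) = -0.1 + 1.6094/2.2500 = 0.6153

0.62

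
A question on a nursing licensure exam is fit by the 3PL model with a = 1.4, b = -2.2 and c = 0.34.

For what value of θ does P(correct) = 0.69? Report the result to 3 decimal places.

P(θ) = c + (1 − c) · 1 / (1 + exp(−a(θ − b)))
Remove guessing floor: (0.69 − 0.34)/(1 − 0.34) = 0.5303
logit = ln(0.5303/0.4697) = 0.1214
θ = b + logit/(a) = -2.2 + 0.1214/1.4000 = -2.1133

-2.113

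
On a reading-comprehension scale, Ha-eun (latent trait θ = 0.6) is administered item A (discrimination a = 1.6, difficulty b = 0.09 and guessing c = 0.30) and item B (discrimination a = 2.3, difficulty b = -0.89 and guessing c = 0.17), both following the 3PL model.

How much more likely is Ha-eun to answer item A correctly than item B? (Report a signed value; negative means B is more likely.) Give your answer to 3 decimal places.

-0.189

P(θ) = c + (1 − c) · 1 / (1 + exp(−a(θ − b)))
P_A = 0.7854
P_B = 0.9739
P_A − P_B = -0.1885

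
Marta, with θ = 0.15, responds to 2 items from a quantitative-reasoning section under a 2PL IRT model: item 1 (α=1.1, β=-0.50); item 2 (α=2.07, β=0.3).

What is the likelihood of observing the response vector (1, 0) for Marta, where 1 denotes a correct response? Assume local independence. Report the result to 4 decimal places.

0.3875

P(θ) = 1 / (1 + exp(−α(θ − β)))
P_1 = 1/(1+e^{-0.7150}) = 0.6715
P_2 = 1/(1+e^{0.3105}) = 0.4230
L = P_1 × (1−P_2) = 0.6715 × 0.5770 = 0.38746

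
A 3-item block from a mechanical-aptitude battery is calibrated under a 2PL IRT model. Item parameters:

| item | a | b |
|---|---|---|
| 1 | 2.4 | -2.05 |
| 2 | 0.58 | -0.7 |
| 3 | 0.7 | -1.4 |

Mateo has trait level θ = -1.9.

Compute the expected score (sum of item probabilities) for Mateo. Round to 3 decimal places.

1.335

P(θ) = 1 / (1 + exp(−a(θ − b)))
P_1 = 1/(1+e^{-0.3600}) = 0.5890
P_2 = 1/(1+e^{0.6960}) = 0.3327
P_3 = 1/(1+e^{0.3500}) = 0.4134
E[score] = 0.5890 + 0.3327 + 0.4134 = 1.3351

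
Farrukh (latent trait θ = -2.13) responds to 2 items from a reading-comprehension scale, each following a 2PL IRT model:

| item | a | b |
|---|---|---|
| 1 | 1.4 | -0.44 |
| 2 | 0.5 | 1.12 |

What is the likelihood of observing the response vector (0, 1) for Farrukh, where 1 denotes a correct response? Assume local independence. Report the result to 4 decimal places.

P(θ) = 1 / (1 + exp(−a(θ − b)))
P_1 = 1/(1+e^{2.3660}) = 0.0858
P_2 = 1/(1+e^{1.6250}) = 0.1645
L = (1−P_1) × P_2 = 0.9142 × 0.1645 = 0.15040

0.1504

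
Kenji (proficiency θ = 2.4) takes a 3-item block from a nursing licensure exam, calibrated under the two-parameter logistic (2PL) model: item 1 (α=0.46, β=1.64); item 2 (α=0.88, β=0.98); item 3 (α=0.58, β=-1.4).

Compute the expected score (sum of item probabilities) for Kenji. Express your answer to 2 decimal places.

P(θ) = 1 / (1 + exp(−α(θ − β)))
P_1 = 1/(1+e^{-0.3496}) = 0.5865
P_2 = 1/(1+e^{-1.2496}) = 0.7772
P_3 = 1/(1+e^{-2.2040}) = 0.9006
E[score] = 0.5865 + 0.7772 + 0.9006 = 2.2644

2.26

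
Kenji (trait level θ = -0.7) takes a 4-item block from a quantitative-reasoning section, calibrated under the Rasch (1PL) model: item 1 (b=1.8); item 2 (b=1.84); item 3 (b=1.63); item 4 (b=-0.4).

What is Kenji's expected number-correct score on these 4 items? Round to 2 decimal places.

0.66

P(θ) = 1 / (1 + exp(−(θ − b)))
P_1 = 1/(1+e^{2.5000}) = 0.0759
P_2 = 1/(1+e^{2.5400}) = 0.0731
P_3 = 1/(1+e^{2.3300}) = 0.0887
P_4 = 1/(1+e^{0.3000}) = 0.4256
E[score] = 0.0759 + 0.0731 + 0.0887 + 0.4256 = 0.6632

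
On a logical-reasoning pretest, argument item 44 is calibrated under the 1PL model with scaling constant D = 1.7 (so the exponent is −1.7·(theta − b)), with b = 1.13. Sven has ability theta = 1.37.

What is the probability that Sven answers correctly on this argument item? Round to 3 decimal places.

0.601

P(theta) = 1 / (1 + exp(−D·(theta − b)))
Exponent: 1.7 × (1.37 − 1.13) = 0.4080
1/(1 + e^{-0.4080}) = 0.6006
P = 0.6006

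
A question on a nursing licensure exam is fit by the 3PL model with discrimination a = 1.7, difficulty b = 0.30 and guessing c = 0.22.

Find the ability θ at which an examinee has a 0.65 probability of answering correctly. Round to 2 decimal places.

0.42

P(θ) = c + (1 − c) · 1 / (1 + exp(−a(θ − b)))
Remove guessing floor: (0.65 − 0.22)/(1 − 0.22) = 0.5513
logit = ln(0.5513/0.4487) = 0.2059
θ = b + logit/(a) = 0.30 + 0.2059/1.7000 = 0.4211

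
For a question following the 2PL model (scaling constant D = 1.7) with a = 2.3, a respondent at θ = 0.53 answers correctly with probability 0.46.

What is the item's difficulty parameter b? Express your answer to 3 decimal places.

P(θ) = 1 / (1 + exp(−D·a(θ − b)))
logit(0.46) = ln(0.46/0.54) = -0.1603
b = θ − logit/(1.7·a) = 0.53 − (-0.1603)/3.9100 = 0.5710

0.571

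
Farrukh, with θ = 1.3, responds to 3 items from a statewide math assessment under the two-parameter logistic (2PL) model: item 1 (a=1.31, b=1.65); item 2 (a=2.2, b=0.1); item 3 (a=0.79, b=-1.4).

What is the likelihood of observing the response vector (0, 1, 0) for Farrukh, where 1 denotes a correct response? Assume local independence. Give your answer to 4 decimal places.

P(θ) = 1 / (1 + exp(−a(θ − b)))
P_1 = 1/(1+e^{0.4585}) = 0.3873
P_2 = 1/(1+e^{-2.6400}) = 0.9334
P_3 = 1/(1+e^{-2.1330}) = 0.8941
L = (1−P_1) × P_2 × (1−P_3) = 0.6127 × 0.9334 × 0.1059 = 0.06058

0.0606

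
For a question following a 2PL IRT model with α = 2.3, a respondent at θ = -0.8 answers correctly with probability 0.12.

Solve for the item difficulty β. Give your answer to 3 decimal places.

P(θ) = 1 / (1 + exp(−α(θ − β)))
logit(0.12) = ln(0.12/0.88) = -1.9924
β = θ − logit/(α) = -0.8 − (-1.9924)/2.3000 = 0.0663

0.066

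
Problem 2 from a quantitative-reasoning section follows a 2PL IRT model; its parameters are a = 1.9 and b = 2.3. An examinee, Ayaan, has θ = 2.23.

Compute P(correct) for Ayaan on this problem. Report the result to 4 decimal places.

0.4668

P(θ) = 1 / (1 + exp(−a(θ − b)))
Exponent: 1.9 × (2.23 − 2.3) = -0.1330
1/(1 + e^{0.1330}) = 0.4668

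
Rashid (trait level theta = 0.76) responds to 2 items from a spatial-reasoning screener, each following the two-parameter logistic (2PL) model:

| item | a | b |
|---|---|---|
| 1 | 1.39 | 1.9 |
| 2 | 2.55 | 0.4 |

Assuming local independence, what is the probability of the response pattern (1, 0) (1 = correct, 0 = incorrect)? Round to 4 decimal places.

P(theta) = 1 / (1 + exp(−a(theta − b)))
P_1 = 1/(1+e^{1.5846}) = 0.1701
P_2 = 1/(1+e^{-0.9180}) = 0.7146
L = P_1 × (1−P_2) = 0.1701 × 0.2854 = 0.04855

0.0486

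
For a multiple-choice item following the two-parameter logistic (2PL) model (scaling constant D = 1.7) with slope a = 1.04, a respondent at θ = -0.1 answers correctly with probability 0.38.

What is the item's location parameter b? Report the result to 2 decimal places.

0.18

P(θ) = 1 / (1 + exp(−D·a(θ − b)))
logit(0.38) = ln(0.38/0.62) = -0.4895
b = θ − logit/(1.7·a) = -0.1 − (-0.4895)/1.7680 = 0.1769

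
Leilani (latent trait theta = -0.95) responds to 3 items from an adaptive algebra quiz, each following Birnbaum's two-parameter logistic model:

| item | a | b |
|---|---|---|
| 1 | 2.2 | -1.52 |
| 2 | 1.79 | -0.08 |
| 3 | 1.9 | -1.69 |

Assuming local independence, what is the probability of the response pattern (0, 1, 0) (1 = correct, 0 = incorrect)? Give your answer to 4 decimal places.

0.0076

P(theta) = 1 / (1 + exp(−a(theta − b)))
P_1 = 1/(1+e^{-1.2540}) = 0.7780
P_2 = 1/(1+e^{1.5573}) = 0.1740
P_3 = 1/(1+e^{-1.4060}) = 0.8031
L = (1−P_1) × P_2 × (1−P_3) = 0.2220 × 0.1740 × 0.1969 = 0.00761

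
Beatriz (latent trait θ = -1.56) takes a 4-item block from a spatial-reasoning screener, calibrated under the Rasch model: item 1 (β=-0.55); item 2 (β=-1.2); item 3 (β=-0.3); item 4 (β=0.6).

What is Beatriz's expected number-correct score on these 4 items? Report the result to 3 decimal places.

P(θ) = 1 / (1 + exp(−(θ − β)))
P_1 = 1/(1+e^{1.0100}) = 0.2670
P_2 = 1/(1+e^{0.3600}) = 0.4110
P_3 = 1/(1+e^{1.2600}) = 0.2210
P_4 = 1/(1+e^{2.1600}) = 0.1034
E[score] = 0.2670 + 0.4110 + 0.2210 + 0.1034 = 1.0023

1.002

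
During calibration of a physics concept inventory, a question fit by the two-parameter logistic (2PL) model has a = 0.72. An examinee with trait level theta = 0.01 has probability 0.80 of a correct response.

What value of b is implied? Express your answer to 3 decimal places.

-1.915

P(theta) = 1 / (1 + exp(−a(theta − b)))
logit(0.80) = ln(0.80/0.20) = 1.3863
b = theta − logit/(a) = 0.01 − 1.3863/0.7200 = -1.9154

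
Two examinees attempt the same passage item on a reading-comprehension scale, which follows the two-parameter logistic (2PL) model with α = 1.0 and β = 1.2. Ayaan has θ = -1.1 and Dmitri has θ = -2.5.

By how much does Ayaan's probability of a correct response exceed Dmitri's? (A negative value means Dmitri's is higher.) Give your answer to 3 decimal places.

0.067

P(θ) = 1 / (1 + exp(−α(θ − β)))
P(Ayaan) = 0.0911  [exponent -2.3000]
P(Dmitri) = 0.0241  [exponent -3.7000]
Difference = 0.0911 − 0.0241 = 0.0670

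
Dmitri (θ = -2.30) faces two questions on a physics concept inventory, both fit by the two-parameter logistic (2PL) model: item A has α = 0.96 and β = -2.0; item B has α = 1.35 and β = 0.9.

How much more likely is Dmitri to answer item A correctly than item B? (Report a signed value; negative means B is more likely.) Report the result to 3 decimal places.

P(θ) = 1 / (1 + exp(−α(θ − β)))
P_A = 0.4285
P_B = 0.0131
P_A − P_B = 0.4154

0.415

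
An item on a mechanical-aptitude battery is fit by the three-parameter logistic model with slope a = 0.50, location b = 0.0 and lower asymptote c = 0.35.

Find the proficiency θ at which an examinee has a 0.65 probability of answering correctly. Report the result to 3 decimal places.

P(θ) = c + (1 − c) · 1 / (1 + exp(−a(θ − b)))
Remove guessing floor: (0.65 − 0.35)/(1 − 0.35) = 0.4615
logit = ln(0.4615/0.5385) = -0.1542
θ = b + logit/(a) = 0.0 + (-0.1542)/0.5000 = -0.3083

-0.308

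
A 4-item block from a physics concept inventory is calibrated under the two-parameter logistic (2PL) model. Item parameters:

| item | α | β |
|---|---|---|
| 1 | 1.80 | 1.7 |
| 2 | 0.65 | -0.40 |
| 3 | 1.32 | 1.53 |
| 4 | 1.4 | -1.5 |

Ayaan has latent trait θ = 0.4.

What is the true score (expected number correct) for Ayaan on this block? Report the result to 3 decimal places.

P(θ) = 1 / (1 + exp(−α(θ − β)))
P_1 = 1/(1+e^{2.3400}) = 0.0879
P_2 = 1/(1+e^{-0.5200}) = 0.6271
P_3 = 1/(1+e^{1.4916}) = 0.1837
P_4 = 1/(1+e^{-2.6600}) = 0.9346
E[score] = 0.0879 + 0.6271 + 0.1837 + 0.9346 = 1.8333

1.833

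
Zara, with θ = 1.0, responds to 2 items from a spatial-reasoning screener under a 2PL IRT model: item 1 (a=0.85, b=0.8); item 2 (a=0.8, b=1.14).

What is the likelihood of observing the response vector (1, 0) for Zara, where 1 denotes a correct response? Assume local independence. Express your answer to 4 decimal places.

0.2864

P(θ) = 1 / (1 + exp(−a(θ − b)))
P_1 = 1/(1+e^{-0.1700}) = 0.5424
P_2 = 1/(1+e^{0.1120}) = 0.4720
L = P_1 × (1−P_2) = 0.5424 × 0.5280 = 0.28637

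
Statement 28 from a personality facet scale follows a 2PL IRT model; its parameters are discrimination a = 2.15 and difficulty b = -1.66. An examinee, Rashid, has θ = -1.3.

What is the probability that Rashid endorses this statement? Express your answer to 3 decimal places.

0.684

P(θ) = 1 / (1 + exp(−a(θ − b)))
Exponent: 2.15 × (-1.3 − (-1.66)) = 0.7740
1/(1 + e^{-0.7740}) = 0.6844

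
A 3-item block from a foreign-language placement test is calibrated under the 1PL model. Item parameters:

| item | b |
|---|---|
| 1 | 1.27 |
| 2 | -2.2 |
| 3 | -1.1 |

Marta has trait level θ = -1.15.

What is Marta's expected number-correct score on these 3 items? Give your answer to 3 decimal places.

P(θ) = 1 / (1 + exp(−(θ − b)))
P_1 = 1/(1+e^{2.4200}) = 0.0817
P_2 = 1/(1+e^{-1.0500}) = 0.7408
P_3 = 1/(1+e^{0.0500}) = 0.4875
E[score] = 0.0817 + 0.7408 + 0.4875 = 1.3099

1.310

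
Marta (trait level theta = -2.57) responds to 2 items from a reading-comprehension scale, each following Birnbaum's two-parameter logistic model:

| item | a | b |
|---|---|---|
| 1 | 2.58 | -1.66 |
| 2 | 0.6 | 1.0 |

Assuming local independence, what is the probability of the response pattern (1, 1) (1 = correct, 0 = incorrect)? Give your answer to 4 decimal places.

0.0092

P(theta) = 1 / (1 + exp(−a(theta − b)))
P_1 = 1/(1+e^{2.3478}) = 0.0872
P_2 = 1/(1+e^{2.1420}) = 0.1051
L = P_1 × P_2 = 0.0872 × 0.1051 = 0.00917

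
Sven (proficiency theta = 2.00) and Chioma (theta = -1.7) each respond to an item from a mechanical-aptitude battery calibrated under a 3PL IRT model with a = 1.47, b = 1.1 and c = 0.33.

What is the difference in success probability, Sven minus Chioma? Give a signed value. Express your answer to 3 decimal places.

0.518

P(theta) = c + (1 − c) · 1 / (1 + exp(−a(theta − b)))
P(Sven) = 0.8591  [exponent 1.3230]
P(Chioma) = 0.3408  [exponent -4.1160]
Difference = 0.8591 − 0.3408 = 0.5183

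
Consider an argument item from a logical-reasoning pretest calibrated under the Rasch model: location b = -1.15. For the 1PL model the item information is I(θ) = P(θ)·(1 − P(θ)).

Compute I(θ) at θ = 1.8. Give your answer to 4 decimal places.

P = 1/(1+e^{-2.9500}) = 0.9503
P(1−P) = 0.9503 × 0.0497 = 0.0473
I = P(1−P) = 0.04726

0.0473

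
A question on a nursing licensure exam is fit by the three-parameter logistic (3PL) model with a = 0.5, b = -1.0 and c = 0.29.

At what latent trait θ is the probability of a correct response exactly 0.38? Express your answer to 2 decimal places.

P(θ) = c + (1 − c) · 1 / (1 + exp(−a(θ − b)))
Remove guessing floor: (0.38 − 0.29)/(1 − 0.29) = 0.1268
logit = ln(0.1268/0.8732) = -1.9299
θ = b + logit/(a) = -1.0 + (-1.9299)/0.5000 = -4.8598

-4.86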